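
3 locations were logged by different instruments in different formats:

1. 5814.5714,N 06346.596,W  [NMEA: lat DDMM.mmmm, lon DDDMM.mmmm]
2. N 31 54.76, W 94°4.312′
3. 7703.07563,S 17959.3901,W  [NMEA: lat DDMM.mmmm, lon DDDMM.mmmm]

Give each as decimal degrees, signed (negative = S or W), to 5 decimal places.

1. 58.24286, -63.77660
2. 31.91267, -94.07187
3. -77.05126, -179.98984

Point 1:
  Lat: split at 2 digits → 58° and 14.5714′; 58 + 14.5714/60 = 58.242857
  N ⇒ keep positive
  Lon: split at 3 digits → 063° and 46.596′; 63 + 46.596/60 = 63.776600
  W ⇒ negate
Point 2:
  Latitude: 54.76′ = 0.912667°; total 31.912667
  N ⇒ keep positive
  Longitude: 4.312′ = 0.071867°; total 94.071867
  W ⇒ negate
Point 3:
  Lat: degrees = first 2 digits = 77, minutes = 3.07563; 77 + 3.07563/60 = 77.051261
  S → negative
  λ: degrees = first 3 digits = 179, minutes = 59.3901; 179 + 59.3901/60 = 179.989835
  hemisphere W, so the sign is −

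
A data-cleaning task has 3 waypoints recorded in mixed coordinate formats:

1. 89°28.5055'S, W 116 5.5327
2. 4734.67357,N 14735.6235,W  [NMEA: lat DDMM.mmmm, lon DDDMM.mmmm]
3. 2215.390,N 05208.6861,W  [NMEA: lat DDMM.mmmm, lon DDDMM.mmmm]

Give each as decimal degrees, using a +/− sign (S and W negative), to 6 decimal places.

Point 1:
  φ: 28.5055′ = 0.475092°; total 89.4750917
  S ⇒ negate
  Longitude: 5.5327′ = 0.092212°; total 116.0922117
  W ⇒ negate
Point 2:
  φ: split at 2 digits → 47° and 34.67357′; 47 + 34.67357/60 = 47.5778928
  N ⇒ keep positive
  λ: degrees = first 3 digits = 147, minutes = 35.6235; 147 + 35.6235/60 = 147.5937250
  W ⇒ negate
Point 3:
  Lat: split at 2 digits → 22° and 15.39′; 22 + 15.39/60 = 22.2565000
  N ⇒ keep positive
  Lon: degrees = first 3 digits = 52, minutes = 8.6861; 52 + 8.6861/60 = 52.1447683
  W → negative

1. -89.475092, -116.092212
2. 47.577893, -147.593725
3. 22.256500, -52.144768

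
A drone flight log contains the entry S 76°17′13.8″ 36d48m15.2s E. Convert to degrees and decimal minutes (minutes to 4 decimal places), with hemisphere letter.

76° 17.2300′ S, 36° 48.2533′ E

Lat: seconds/60 = 0.23000; minutes = 17 + 0.23000 = 17.230000
Longitude: seconds/60 = 0.25333; minutes = 48 + 0.25333 = 48.253333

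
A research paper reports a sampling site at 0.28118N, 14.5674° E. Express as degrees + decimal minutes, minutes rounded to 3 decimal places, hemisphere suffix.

Lat: minutes = (0.281180 − 0) × 60 = 16.87080
λ: 14° + 0.567400 × 60 = 14° 34.04400′

0° 16.871′ N, 14° 34.044′ E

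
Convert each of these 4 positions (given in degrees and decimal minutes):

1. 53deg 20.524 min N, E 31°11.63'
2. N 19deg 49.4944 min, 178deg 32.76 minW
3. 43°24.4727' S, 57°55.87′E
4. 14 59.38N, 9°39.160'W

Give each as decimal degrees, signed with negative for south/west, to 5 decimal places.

1. 53.34207, 31.19383
2. 19.82491, -178.54600
3. -43.40788, 57.93117
4. 14.98967, -9.65267

Point 1:
  Lat: 53 + 20.524/60 = 53.342067
  N ⇒ keep positive
  λ: 11.63′ = 0.193833°; total 31.193833
  E → positive
Point 2:
  Latitude: 19 + 49.4944/60 = 19.824907
  N → positive
  Lon: 32.76′ = 0.546000°; total 178.546000
  W ⇒ negate
Point 3:
  φ: 43 + 24.4727/60 = 43.407878
  S → negative
  Longitude: 55.87′ = 0.931167°; total 57.931167
  E → positive
Point 4:
  Latitude: 14 + 59.38/60 = 14.989667
  N → positive
  Lon: 39.16′ = 0.652667°; total 9.652667
  hemisphere W, so the sign is −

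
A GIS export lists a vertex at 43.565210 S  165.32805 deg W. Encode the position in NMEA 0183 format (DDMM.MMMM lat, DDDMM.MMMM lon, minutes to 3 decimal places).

4333.913,S / 16519.683,W

Lat: minutes = (43.565210 − 43) × 60 = 33.91260
λ: minutes = (165.328050 − 165) × 60 = 19.68300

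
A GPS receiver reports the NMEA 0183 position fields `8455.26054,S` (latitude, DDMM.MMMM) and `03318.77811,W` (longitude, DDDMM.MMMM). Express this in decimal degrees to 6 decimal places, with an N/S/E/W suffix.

φ: split at 2 digits → 84° and 55.26054′; 84 + 55.26054/60 = 84.9210090
Longitude: split at 3 digits → 033° and 18.77811′; 33 + 18.77811/60 = 33.3129685

84.921009° S, 33.312969° W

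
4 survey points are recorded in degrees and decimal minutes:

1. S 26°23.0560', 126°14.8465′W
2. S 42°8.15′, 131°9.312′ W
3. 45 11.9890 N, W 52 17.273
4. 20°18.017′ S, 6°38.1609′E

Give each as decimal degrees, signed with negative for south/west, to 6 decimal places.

1. -26.384267, -126.247442
2. -42.135833, -131.155200
3. 45.199817, -52.287883
4. -20.300283, 6.636015

Point 1:
  Latitude: 23.056′ = 0.384267°; total 26.3842667
  S ⇒ negate
  λ: 126 + 14.8465/60 = 126.2474417
  W → negative
Point 2:
  Lat: 8.15′ = 0.135833°; total 42.1358333
  S → negative
  Lon: 9.312′ = 0.155200°; total 131.1552000
  W ⇒ negate
Point 3:
  Latitude: 45 + 11.989/60 = 45.1998167
  N → positive
  Lon: 52 + 17.273/60 = 52.2878833
  hemisphere W, so the sign is −
Point 4:
  Lat: 18.017′ = 0.300283°; total 20.3002833
  S → negative
  Longitude: 6 + 38.1609/60 = 6.6360150
  E → positive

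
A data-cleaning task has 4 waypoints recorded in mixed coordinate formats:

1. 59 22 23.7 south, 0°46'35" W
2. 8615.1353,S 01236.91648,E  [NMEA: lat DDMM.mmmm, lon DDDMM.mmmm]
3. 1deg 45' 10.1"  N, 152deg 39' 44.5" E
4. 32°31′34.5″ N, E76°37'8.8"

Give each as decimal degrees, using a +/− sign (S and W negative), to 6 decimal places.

1. -59.373250, -0.776389
2. -86.252255, 12.615275
3. 1.752806, 152.662361
4. 32.526250, 76.619111

Point 1:
  Latitude: 59 + 22/60 + 23.7/3600 = 59.3732500
  S → negative
  Lon: 0 + 46/60 + 35/3600 = 0.7763889
  hemisphere W, so the sign is −
Point 2:
  Latitude: split at 2 digits → 86° and 15.1353′; 86 + 15.1353/60 = 86.2522550
  S → negative
  Lon: degrees = first 3 digits = 12, minutes = 36.91648; 12 + 36.91648/60 = 12.6152747
  E → positive
Point 3:
  Lat: 1° + 45/60 + 10.1/3600 = 1 + 0.750000 + 0.002806 = 1.7528056
  N ⇒ keep positive
  Longitude: 39′ + 44.5″ = 39.74167′; 152 + 39.74167/60 = 152.6623611
  E → positive
Point 4:
  Lat: 32° + 31/60 + 34.5/3600 = 32 + 0.516667 + 0.009583 = 32.5262500
  N ⇒ keep positive
  Longitude: 37′ + 8.8″ = 37.14667′; 76 + 37.14667/60 = 76.6191111
  E → positive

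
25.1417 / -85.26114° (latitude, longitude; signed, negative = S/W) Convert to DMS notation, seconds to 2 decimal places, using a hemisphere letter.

25°08′30.12″ N, 85°15′40.10″ W

Latitude: 0.141700° → 8.50200′; 0.50200 × 60 = 30.1200″
Longitude is negative → W; |value| = 85.261140
Lon: whole degrees 85; 15.66840′ → 15′ and 40.1040″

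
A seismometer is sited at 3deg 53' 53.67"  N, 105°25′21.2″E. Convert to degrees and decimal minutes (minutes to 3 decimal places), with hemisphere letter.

φ: 53 + 53.67/60 = 53.89450′
λ: 25 + 21.2/60 = 25.35333′

3° 53.895′ N, 105° 25.353′ E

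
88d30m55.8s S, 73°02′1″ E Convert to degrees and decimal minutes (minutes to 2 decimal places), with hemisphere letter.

88° 30.93′ S, 73° 2.02′ E

Latitude: 30 + 55.8/60 = 30.9300′
λ: 2 + 1/60 = 2.0167′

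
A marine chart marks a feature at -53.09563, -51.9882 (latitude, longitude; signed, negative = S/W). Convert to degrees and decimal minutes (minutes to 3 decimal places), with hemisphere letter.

53° 5.738′ S, 51° 59.292′ W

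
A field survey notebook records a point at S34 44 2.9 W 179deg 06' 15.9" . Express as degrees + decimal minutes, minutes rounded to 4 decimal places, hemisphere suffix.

34° 44.0483′ S, 179° 6.2650′ W

φ: seconds/60 = 0.04833; minutes = 44 + 0.04833 = 44.048333
Longitude: seconds/60 = 0.26500; minutes = 6 + 0.26500 = 6.265000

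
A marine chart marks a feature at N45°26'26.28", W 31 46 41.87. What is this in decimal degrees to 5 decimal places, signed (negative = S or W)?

Latitude: 26′ + 26.28″ = 26.43800′; 45 + 26.43800/60 = 45.440633
N ⇒ keep positive
Lon: 31° + 46/60 + 41.87/3600 = 31 + 0.766667 + 0.011631 = 31.778297
W ⇒ negate

45.44063, -31.77830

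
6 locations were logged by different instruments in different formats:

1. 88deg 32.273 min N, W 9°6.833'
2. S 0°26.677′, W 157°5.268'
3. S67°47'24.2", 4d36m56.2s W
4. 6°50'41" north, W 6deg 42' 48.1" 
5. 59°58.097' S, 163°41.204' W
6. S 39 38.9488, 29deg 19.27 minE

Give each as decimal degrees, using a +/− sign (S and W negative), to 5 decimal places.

1. 88.53788, -9.11388
2. -0.44462, -157.08780
3. -67.79006, -4.61561
4. 6.84472, -6.71336
5. -59.96828, -163.68673
6. -39.64915, 29.32117

Point 1:
  φ: 88 + 32.273/60 = 88.537883
  N → positive
  Longitude: 9 + 6.833/60 = 9.113883
  W ⇒ negate
Point 2:
  Latitude: 0 + 26.677/60 = 0.444617
  hemisphere S, so the sign is −
  Lon: 157 + 5.268/60 = 157.087800
  hemisphere W, so the sign is −
Point 3:
  φ: 47′ + 24.2″ = 47.40333′; 67 + 47.40333/60 = 67.790056
  S → negative
  Longitude: 4 + 36/60 + 56.2/3600 = 4.615611
  W ⇒ negate
Point 4:
  Lat: 50′ + 41″ = 50.68333′; 6 + 50.68333/60 = 6.844722
  N → positive
  Lon: 6 + 42/60 + 48.1/3600 = 6.713361
  W ⇒ negate
Point 5:
  Latitude: 59 + 58.097/60 = 59.968283
  S → negative
  Lon: 41.204′ = 0.686733°; total 163.686733
  hemisphere W, so the sign is −
Point 6:
  Latitude: 38.9488′ = 0.649147°; total 39.649147
  S → negative
  Lon: 19.27′ = 0.321167°; total 29.321167
  E ⇒ keep positive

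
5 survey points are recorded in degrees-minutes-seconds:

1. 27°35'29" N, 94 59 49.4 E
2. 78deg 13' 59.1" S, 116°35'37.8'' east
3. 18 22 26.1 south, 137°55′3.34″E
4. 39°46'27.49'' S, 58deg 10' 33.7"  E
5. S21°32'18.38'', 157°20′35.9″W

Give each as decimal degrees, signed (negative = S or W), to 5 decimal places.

Point 1:
  Lat: 35′ + 29″ = 35.48333′; 27 + 35.48333/60 = 27.591389
  N ⇒ keep positive
  Lon: 94° + 59/60 + 49.4/3600 = 94 + 0.983333 + 0.013722 = 94.997056
  E ⇒ keep positive
Point 2:
  Lat: 13′ + 59.1″ = 13.98500′; 78 + 13.98500/60 = 78.233083
  hemisphere S, so the sign is −
  Lon: 116° + 35/60 + 37.8/3600 = 116 + 0.583333 + 0.010500 = 116.593833
  E ⇒ keep positive
Point 3:
  Latitude: 18 + 22/60 + 26.1/3600 = 18.373917
  hemisphere S, so the sign is −
  λ: 137 + 55/60 + 3.34/3600 = 137.917594
  E → positive
Point 4:
  Latitude: 39 + 46/60 + 27.49/3600 = 39.774303
  hemisphere S, so the sign is −
  Lon: 58° + 10/60 + 33.7/3600 = 58 + 0.166667 + 0.009361 = 58.176028
  E → positive
Point 5:
  Lat: 21° + 32/60 + 18.38/3600 = 21 + 0.533333 + 0.005106 = 21.538439
  S → negative
  Longitude: 157 + 20/60 + 35.9/3600 = 157.343306
  W → negative

1. 27.59139, 94.99706
2. -78.23308, 116.59383
3. -18.37392, 137.91759
4. -39.77430, 58.17603
5. -21.53844, -157.34331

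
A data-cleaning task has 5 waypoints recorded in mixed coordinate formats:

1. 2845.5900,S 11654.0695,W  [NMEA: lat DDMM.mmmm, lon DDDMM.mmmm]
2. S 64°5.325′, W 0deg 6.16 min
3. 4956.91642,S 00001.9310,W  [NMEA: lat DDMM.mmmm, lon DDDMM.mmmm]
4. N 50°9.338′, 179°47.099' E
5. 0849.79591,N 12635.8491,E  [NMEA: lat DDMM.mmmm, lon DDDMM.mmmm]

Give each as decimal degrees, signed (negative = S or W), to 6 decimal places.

Point 1:
  φ: split at 2 digits → 28° and 45.59′; 28 + 45.59/60 = 28.7598333
  hemisphere S, so the sign is −
  Longitude: degrees = first 3 digits = 116, minutes = 54.0695; 116 + 54.0695/60 = 116.9011583
  W → negative
Point 2:
  φ: 5.325′ = 0.088750°; total 64.0887500
  S → negative
  Longitude: 6.16′ = 0.102667°; total 0.1026667
  hemisphere W, so the sign is −
Point 3:
  Lat: split at 2 digits → 49° and 56.91642′; 49 + 56.91642/60 = 49.9486070
  hemisphere S, so the sign is −
  λ: degrees = first 3 digits = 0, minutes = 1.931; 0 + 1.931/60 = 0.0321833
  W → negative
Point 4:
  Lat: 50 + 9.338/60 = 50.1556333
  N ⇒ keep positive
  Lon: 179 + 47.099/60 = 179.7849833
  E ⇒ keep positive
Point 5:
  φ: split at 2 digits → 08° and 49.79591′; 8 + 49.79591/60 = 8.8299318
  N → positive
  Longitude: split at 3 digits → 126° and 35.8491′; 126 + 35.8491/60 = 126.5974850
  E ⇒ keep positive

1. -28.759833, -116.901158
2. -64.088750, -0.102667
3. -49.948607, -0.032183
4. 50.155633, 179.784983
5. 8.829932, 126.597485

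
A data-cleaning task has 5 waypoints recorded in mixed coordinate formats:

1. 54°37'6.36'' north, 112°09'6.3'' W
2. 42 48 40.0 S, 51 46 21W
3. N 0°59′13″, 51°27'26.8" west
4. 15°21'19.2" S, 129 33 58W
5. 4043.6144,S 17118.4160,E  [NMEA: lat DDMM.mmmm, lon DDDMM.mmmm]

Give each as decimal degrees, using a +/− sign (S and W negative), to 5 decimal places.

1. 54.61843, -112.15175
2. -42.81111, -51.77250
3. 0.98694, -51.45744
4. -15.35533, -129.56611
5. -40.72691, 171.30693

Point 1:
  Latitude: 54 + 37/60 + 6.36/3600 = 54.618433
  N → positive
  Lon: 112 + 9/60 + 6.3/3600 = 112.151750
  W ⇒ negate
Point 2:
  Lat: 42 + 48/60 + 40/3600 = 42.811111
  S ⇒ negate
  Lon: 46′ + 21″ = 46.35000′; 51 + 46.35000/60 = 51.772500
  W ⇒ negate
Point 3:
  Lat: 0 + 59/60 + 13/3600 = 0.986944
  N → positive
  λ: 27′ + 26.8″ = 27.44667′; 51 + 27.44667/60 = 51.457444
  W ⇒ negate
Point 4:
  Latitude: 21′ + 19.2″ = 21.32000′; 15 + 21.32000/60 = 15.355333
  S ⇒ negate
  Lon: 129° + 33/60 + 58/3600 = 129 + 0.550000 + 0.016111 = 129.566111
  W ⇒ negate
Point 5:
  φ: split at 2 digits → 40° and 43.6144′; 40 + 43.6144/60 = 40.726907
  hemisphere S, so the sign is −
  λ: degrees = first 3 digits = 171, minutes = 18.416; 171 + 18.416/60 = 171.306933
  E ⇒ keep positive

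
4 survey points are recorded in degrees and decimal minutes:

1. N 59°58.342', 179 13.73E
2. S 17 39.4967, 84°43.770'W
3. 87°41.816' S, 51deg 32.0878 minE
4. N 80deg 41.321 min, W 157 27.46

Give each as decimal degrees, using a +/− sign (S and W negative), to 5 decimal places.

Point 1:
  Lat: 58.342′ = 0.972367°; total 59.972367
  N ⇒ keep positive
  Lon: 13.73′ = 0.228833°; total 179.228833
  E → positive
Point 2:
  φ: 17 + 39.4967/60 = 17.658278
  S → negative
  Lon: 43.77′ = 0.729500°; total 84.729500
  W → negative
Point 3:
  Latitude: 87 + 41.816/60 = 87.696933
  S → negative
  Lon: 51 + 32.0878/60 = 51.534797
  E → positive
Point 4:
  Lat: 80 + 41.321/60 = 80.688683
  N ⇒ keep positive
  Longitude: 157 + 27.46/60 = 157.457667
  W → negative

1. 59.97237, 179.22883
2. -17.65828, -84.72950
3. -87.69693, 51.53480
4. 80.68868, -157.45767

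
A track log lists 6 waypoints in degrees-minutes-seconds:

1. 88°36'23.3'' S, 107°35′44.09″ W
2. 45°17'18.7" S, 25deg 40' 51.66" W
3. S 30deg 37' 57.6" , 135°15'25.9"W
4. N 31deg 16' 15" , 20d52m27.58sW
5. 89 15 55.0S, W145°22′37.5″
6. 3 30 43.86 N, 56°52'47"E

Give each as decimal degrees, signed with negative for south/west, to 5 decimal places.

1. -88.60647, -107.59558
2. -45.28853, -25.68102
3. -30.63267, -135.25719
4. 31.27083, -20.87433
5. -89.26528, -145.37708
6. 3.51218, 56.87972

Point 1:
  Lat: 88 + 36/60 + 23.3/3600 = 88.606472
  S → negative
  Longitude: 107 + 35/60 + 44.09/3600 = 107.595581
  hemisphere W, so the sign is −
Point 2:
  φ: 45 + 17/60 + 18.7/3600 = 45.288528
  hemisphere S, so the sign is −
  Lon: 25 + 40/60 + 51.66/3600 = 25.681017
  hemisphere W, so the sign is −
Point 3:
  φ: 30 + 37/60 + 57.6/3600 = 30.632667
  S ⇒ negate
  Longitude: 135 + 15/60 + 25.9/3600 = 135.257194
  W ⇒ negate
Point 4:
  Latitude: 31° + 16/60 + 15/3600 = 31 + 0.266667 + 0.004167 = 31.270833
  N ⇒ keep positive
  Lon: 20 + 52/60 + 27.58/3600 = 20.874328
  W ⇒ negate
Point 5:
  Lat: 15′ + 55″ = 15.91667′; 89 + 15.91667/60 = 89.265278
  S → negative
  Longitude: 22′ + 37.5″ = 22.62500′; 145 + 22.62500/60 = 145.377083
  W ⇒ negate
Point 6:
  φ: 3° + 30/60 + 43.86/3600 = 3 + 0.500000 + 0.012183 = 3.512183
  N ⇒ keep positive
  λ: 56 + 52/60 + 47/3600 = 56.879722
  E → positive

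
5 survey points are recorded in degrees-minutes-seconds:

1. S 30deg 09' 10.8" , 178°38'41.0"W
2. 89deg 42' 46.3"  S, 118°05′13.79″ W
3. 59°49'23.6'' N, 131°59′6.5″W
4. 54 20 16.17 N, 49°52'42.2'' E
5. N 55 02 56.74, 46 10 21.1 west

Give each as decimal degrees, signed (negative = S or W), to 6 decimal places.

1. -30.153000, -178.644722
2. -89.712861, -118.087164
3. 59.823222, -131.985139
4. 54.337825, 49.878389
5. 55.049094, -46.172528

Point 1:
  Lat: 30 + 9/60 + 10.8/3600 = 30.1530000
  hemisphere S, so the sign is −
  Longitude: 178 + 38/60 + 41/3600 = 178.6447222
  W → negative
Point 2:
  φ: 89° + 42/60 + 46.3/3600 = 89 + 0.700000 + 0.012861 = 89.7128611
  S → negative
  Lon: 118 + 5/60 + 13.79/3600 = 118.0871639
  W → negative
Point 3:
  Lat: 59° + 49/60 + 23.6/3600 = 59 + 0.816667 + 0.006556 = 59.8232222
  N ⇒ keep positive
  λ: 131° + 59/60 + 6.5/3600 = 131 + 0.983333 + 0.001806 = 131.9851389
  hemisphere W, so the sign is −
Point 4:
  Latitude: 54 + 20/60 + 16.17/3600 = 54.3378250
  N → positive
  λ: 49° + 52/60 + 42.2/3600 = 49 + 0.866667 + 0.011722 = 49.8783889
  E → positive
Point 5:
  φ: 2′ + 56.74″ = 2.94567′; 55 + 2.94567/60 = 55.0490944
  N ⇒ keep positive
  λ: 10′ + 21.1″ = 10.35167′; 46 + 10.35167/60 = 46.1725278
  W ⇒ negate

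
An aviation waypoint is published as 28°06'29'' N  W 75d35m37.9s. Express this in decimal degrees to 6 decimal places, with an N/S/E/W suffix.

28.108056° N, 75.593861° W

φ: 6′ + 29″ = 6.48333′; 28 + 6.48333/60 = 28.1080556
Lon: 75 + 35/60 + 37.9/3600 = 75.5938611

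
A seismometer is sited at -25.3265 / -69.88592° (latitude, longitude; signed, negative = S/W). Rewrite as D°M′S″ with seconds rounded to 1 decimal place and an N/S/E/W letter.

25°19′35.4″ S, 69°53′9.3″ W

Latitude is negative → S; |value| = 25.326500
Lat: 0.326500° → 19.59000′; 0.59000 × 60 = 35.400″
Longitude is negative → W; |value| = 69.885920
λ: 0.885920 × 60 = 53.15520′ → 53′, remainder × 60 = 9.312″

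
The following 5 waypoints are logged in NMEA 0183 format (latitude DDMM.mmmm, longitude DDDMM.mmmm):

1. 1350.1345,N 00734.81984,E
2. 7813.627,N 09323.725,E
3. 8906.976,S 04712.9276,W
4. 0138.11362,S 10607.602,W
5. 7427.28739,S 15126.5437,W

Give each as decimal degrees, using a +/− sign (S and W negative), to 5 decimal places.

1. 13.83558, 7.58033
2. 78.22712, 93.39542
3. -89.11627, -47.21546
4. -1.63523, -106.12670
5. -74.45479, -151.44240

Point 1:
  Latitude: degrees = first 2 digits = 13, minutes = 50.1345; 13 + 50.1345/60 = 13.835575
  N → positive
  Lon: degrees = first 3 digits = 7, minutes = 34.81984; 7 + 34.81984/60 = 7.580331
  E ⇒ keep positive
Point 2:
  Lat: degrees = first 2 digits = 78, minutes = 13.627; 78 + 13.627/60 = 78.227117
  N → positive
  λ: split at 3 digits → 093° and 23.725′; 93 + 23.725/60 = 93.395417
  E → positive
Point 3:
  φ: split at 2 digits → 89° and 6.976′; 89 + 6.976/60 = 89.116267
  S → negative
  Lon: degrees = first 3 digits = 47, minutes = 12.9276; 47 + 12.9276/60 = 47.215460
  W → negative
Point 4:
  φ: degrees = first 2 digits = 1, minutes = 38.11362; 1 + 38.11362/60 = 1.635227
  S ⇒ negate
  Lon: degrees = first 3 digits = 106, minutes = 7.602; 106 + 7.602/60 = 106.126700
  W ⇒ negate
Point 5:
  φ: split at 2 digits → 74° and 27.28739′; 74 + 27.28739/60 = 74.454790
  S → negative
  Lon: split at 3 digits → 151° and 26.5437′; 151 + 26.5437/60 = 151.442395
  W → negative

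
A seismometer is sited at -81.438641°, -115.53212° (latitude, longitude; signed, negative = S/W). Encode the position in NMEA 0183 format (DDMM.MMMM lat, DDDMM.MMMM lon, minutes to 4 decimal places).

8126.3185,S / 11531.9272,W

Latitude is negative → S; |value| = 81.438641
Latitude: 81° + 0.438641 × 60 = 81° 26.318460′
Longitude is negative → W; |value| = 115.532120
λ: fractional part 0.532120 → 31.927200 minutes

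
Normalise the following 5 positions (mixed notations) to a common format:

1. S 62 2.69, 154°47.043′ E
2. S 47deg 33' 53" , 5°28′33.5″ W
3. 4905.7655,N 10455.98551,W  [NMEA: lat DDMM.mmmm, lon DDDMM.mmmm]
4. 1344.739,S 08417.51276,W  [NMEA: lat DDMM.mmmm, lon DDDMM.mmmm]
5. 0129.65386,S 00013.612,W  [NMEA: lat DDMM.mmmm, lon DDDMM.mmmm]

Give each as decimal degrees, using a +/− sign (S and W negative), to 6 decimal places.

Point 1:
  φ: 2.69′ = 0.044833°; total 62.0448333
  S ⇒ negate
  λ: 47.043′ = 0.784050°; total 154.7840500
  E ⇒ keep positive
Point 2:
  Latitude: 47 + 33/60 + 53/3600 = 47.5647222
  hemisphere S, so the sign is −
  Longitude: 5 + 28/60 + 33.5/3600 = 5.4759722
  W → negative
Point 3:
  Latitude: split at 2 digits → 49° and 5.7655′; 49 + 5.7655/60 = 49.0960917
  N → positive
  Lon: split at 3 digits → 104° and 55.98551′; 104 + 55.98551/60 = 104.9330918
  W ⇒ negate
Point 4:
  φ: degrees = first 2 digits = 13, minutes = 44.739; 13 + 44.739/60 = 13.7456500
  S ⇒ negate
  Longitude: split at 3 digits → 084° and 17.51276′; 84 + 17.51276/60 = 84.2918793
  W → negative
Point 5:
  Latitude: split at 2 digits → 01° and 29.65386′; 1 + 29.65386/60 = 1.4942310
  hemisphere S, so the sign is −
  Longitude: split at 3 digits → 000° and 13.612′; 0 + 13.612/60 = 0.2268667
  W ⇒ negate

1. -62.044833, 154.784050
2. -47.564722, -5.475972
3. 49.096092, -104.933092
4. -13.745650, -84.291879
5. -1.494231, -0.226867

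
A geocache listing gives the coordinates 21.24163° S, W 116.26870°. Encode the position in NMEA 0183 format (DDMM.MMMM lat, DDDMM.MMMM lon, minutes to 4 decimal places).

2114.4978,S / 11616.1220,W

Latitude: minutes = (21.241630 − 21) × 60 = 14.497800
Longitude: minutes = (116.268700 − 116) × 60 = 16.122000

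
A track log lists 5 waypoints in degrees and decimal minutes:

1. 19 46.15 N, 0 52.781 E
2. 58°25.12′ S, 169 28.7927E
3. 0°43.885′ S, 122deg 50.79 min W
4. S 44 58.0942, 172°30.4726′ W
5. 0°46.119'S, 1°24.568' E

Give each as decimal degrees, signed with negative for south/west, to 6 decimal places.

1. 19.769167, 0.879683
2. -58.418667, 169.479878
3. -0.731417, -122.846500
4. -44.968237, -172.507877
5. -0.768650, 1.409467

Point 1:
  Latitude: 19 + 46.15/60 = 19.7691667
  N → positive
  Lon: 52.781′ = 0.879683°; total 0.8796833
  E ⇒ keep positive
Point 2:
  Latitude: 58 + 25.12/60 = 58.4186667
  S → negative
  Longitude: 28.7927′ = 0.479878°; total 169.4798783
  E → positive
Point 3:
  Latitude: 0 + 43.885/60 = 0.7314167
  S → negative
  Longitude: 50.79′ = 0.846500°; total 122.8465000
  W ⇒ negate
Point 4:
  φ: 58.0942′ = 0.968237°; total 44.9682367
  S → negative
  Lon: 30.4726′ = 0.507877°; total 172.5078767
  hemisphere W, so the sign is −
Point 5:
  Lat: 46.119′ = 0.768650°; total 0.7686500
  S ⇒ negate
  λ: 1 + 24.568/60 = 1.4094667
  E → positive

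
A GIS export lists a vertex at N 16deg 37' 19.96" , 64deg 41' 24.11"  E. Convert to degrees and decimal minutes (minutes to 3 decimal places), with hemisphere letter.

16° 37.333′ N, 64° 41.402′ E

Lat: 37 + 19.96/60 = 37.33267′
Longitude: 41 + 24.11/60 = 41.40183′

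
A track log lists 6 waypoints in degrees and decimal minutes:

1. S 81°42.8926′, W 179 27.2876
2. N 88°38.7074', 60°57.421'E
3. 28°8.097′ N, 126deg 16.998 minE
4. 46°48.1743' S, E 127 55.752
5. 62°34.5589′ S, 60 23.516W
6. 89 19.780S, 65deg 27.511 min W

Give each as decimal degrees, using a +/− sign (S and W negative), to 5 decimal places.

1. -81.71488, -179.45479
2. 88.64512, 60.95702
3. 28.13495, 126.28330
4. -46.80291, 127.92920
5. -62.57598, -60.39193
6. -89.32967, -65.45852

Point 1:
  Latitude: 81 + 42.8926/60 = 81.714877
  hemisphere S, so the sign is −
  Lon: 179 + 27.2876/60 = 179.454793
  W ⇒ negate
Point 2:
  Lat: 38.7074′ = 0.645123°; total 88.645123
  N → positive
  Longitude: 57.421′ = 0.957017°; total 60.957017
  E ⇒ keep positive
Point 3:
  Latitude: 28 + 8.097/60 = 28.134950
  N ⇒ keep positive
  Lon: 16.998′ = 0.283300°; total 126.283300
  E ⇒ keep positive
Point 4:
  φ: 48.1743′ = 0.802905°; total 46.802905
  S → negative
  Longitude: 127 + 55.752/60 = 127.929200
  E → positive
Point 5:
  Lat: 34.5589′ = 0.575982°; total 62.575982
  S → negative
  Longitude: 23.516′ = 0.391933°; total 60.391933
  W ⇒ negate
Point 6:
  φ: 19.78′ = 0.329667°; total 89.329667
  S ⇒ negate
  Lon: 27.511′ = 0.458517°; total 65.458517
  W → negative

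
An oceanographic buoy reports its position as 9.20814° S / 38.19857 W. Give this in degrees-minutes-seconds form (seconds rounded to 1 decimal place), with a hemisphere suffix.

9°12′29.3″ S, 38°11′54.9″ W

φ: 0.208140 × 60 = 12.48840′ → 12′, remainder × 60 = 29.304″
Longitude: 0.198570° → 11.91420′; 0.91420 × 60 = 54.852″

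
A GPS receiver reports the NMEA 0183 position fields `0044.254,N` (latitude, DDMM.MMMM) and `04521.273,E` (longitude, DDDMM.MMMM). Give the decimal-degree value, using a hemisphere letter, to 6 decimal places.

0.737567° N, 45.354550° E

Lat: degrees = first 2 digits = 0, minutes = 44.254; 0 + 44.254/60 = 0.7375667
λ: split at 3 digits → 045° and 21.273′; 45 + 21.273/60 = 45.3545500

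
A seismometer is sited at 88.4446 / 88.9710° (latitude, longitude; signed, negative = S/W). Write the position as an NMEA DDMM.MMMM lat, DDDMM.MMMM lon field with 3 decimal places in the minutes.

8826.676,N / 08858.260,E

Lat: 88° + 0.444600 × 60 = 88° 26.67600′
Longitude: 88° + 0.971000 × 60 = 88° 58.26000′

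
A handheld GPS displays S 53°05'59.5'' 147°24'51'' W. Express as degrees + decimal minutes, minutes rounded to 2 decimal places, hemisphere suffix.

Latitude: 5 + 59.5/60 = 5.9917′
λ: 24 + 51/60 = 24.8500′

53° 5.99′ S, 147° 24.85′ W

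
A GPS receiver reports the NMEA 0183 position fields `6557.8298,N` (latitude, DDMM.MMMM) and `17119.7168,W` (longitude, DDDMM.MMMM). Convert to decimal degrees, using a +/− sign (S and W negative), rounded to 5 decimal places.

65.96383, -171.32861

φ: split at 2 digits → 65° and 57.8298′; 65 + 57.8298/60 = 65.963830
N → positive
λ: degrees = first 3 digits = 171, minutes = 19.7168; 171 + 19.7168/60 = 171.328613
W ⇒ negate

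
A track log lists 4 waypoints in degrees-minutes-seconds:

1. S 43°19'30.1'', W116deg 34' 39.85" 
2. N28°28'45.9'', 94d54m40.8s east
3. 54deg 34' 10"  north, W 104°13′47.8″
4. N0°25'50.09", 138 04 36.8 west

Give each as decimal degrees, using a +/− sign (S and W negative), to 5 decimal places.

1. -43.32503, -116.57774
2. 28.47942, 94.91133
3. 54.56944, -104.22994
4. 0.43058, -138.07689

Point 1:
  φ: 43 + 19/60 + 30.1/3600 = 43.325028
  hemisphere S, so the sign is −
  Longitude: 116° + 34/60 + 39.85/3600 = 116 + 0.566667 + 0.011069 = 116.577736
  W → negative
Point 2:
  Lat: 28 + 28/60 + 45.9/3600 = 28.479417
  N → positive
  λ: 54′ + 40.8″ = 54.68000′; 94 + 54.68000/60 = 94.911333
  E → positive
Point 3:
  Latitude: 54° + 34/60 + 10/3600 = 54 + 0.566667 + 0.002778 = 54.569444
  N → positive
  λ: 104 + 13/60 + 47.8/3600 = 104.229944
  hemisphere W, so the sign is −
Point 4:
  φ: 25′ + 50.09″ = 25.83483′; 0 + 25.83483/60 = 0.430581
  N ⇒ keep positive
  Lon: 4′ + 36.8″ = 4.61333′; 138 + 4.61333/60 = 138.076889
  hemisphere W, so the sign is −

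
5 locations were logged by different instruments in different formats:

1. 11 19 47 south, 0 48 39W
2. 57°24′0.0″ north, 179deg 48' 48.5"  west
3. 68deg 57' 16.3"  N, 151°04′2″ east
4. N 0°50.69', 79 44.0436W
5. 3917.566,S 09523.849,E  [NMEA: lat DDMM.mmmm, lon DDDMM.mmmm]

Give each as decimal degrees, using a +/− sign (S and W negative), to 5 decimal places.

Point 1:
  φ: 11° + 19/60 + 47/3600 = 11 + 0.316667 + 0.013056 = 11.329722
  hemisphere S, so the sign is −
  λ: 48′ + 39″ = 48.65000′; 0 + 48.65000/60 = 0.810833
  W → negative
Point 2:
  Lat: 57° + 24/60 + 0/3600 = 57 + 0.400000 + 0.000000 = 57.400000
  N ⇒ keep positive
  Longitude: 179 + 48/60 + 48.5/3600 = 179.813472
  W → negative
Point 3:
  φ: 68° + 57/60 + 16.3/3600 = 68 + 0.950000 + 0.004528 = 68.954528
  N ⇒ keep positive
  λ: 4′ + 2″ = 4.03333′; 151 + 4.03333/60 = 151.067222
  E → positive
Point 4:
  Latitude: 0 + 50.69/60 = 0.844833
  N → positive
  Longitude: 44.0436′ = 0.734060°; total 79.734060
  hemisphere W, so the sign is −
Point 5:
  φ: split at 2 digits → 39° and 17.566′; 39 + 17.566/60 = 39.292767
  hemisphere S, so the sign is −
  λ: degrees = first 3 digits = 95, minutes = 23.849; 95 + 23.849/60 = 95.397483
  E ⇒ keep positive

1. -11.32972, -0.81083
2. 57.40000, -179.81347
3. 68.95453, 151.06722
4. 0.84483, -79.73406
5. -39.29277, 95.39748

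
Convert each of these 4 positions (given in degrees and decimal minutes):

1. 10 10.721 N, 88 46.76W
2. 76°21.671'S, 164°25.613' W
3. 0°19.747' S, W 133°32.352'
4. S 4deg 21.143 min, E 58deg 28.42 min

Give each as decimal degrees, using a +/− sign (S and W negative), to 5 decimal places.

1. 10.17868, -88.77933
2. -76.36118, -164.42688
3. -0.32912, -133.53920
4. -4.35238, 58.47367

Point 1:
  φ: 10.721′ = 0.178683°; total 10.178683
  N → positive
  λ: 88 + 46.76/60 = 88.779333
  W ⇒ negate
Point 2:
  Lat: 76 + 21.671/60 = 76.361183
  S ⇒ negate
  Lon: 25.613′ = 0.426883°; total 164.426883
  W ⇒ negate
Point 3:
  Lat: 19.747′ = 0.329117°; total 0.329117
  hemisphere S, so the sign is −
  λ: 32.352′ = 0.539200°; total 133.539200
  hemisphere W, so the sign is −
Point 4:
  Lat: 4 + 21.143/60 = 4.352383
  S → negative
  Lon: 58 + 28.42/60 = 58.473667
  E ⇒ keep positive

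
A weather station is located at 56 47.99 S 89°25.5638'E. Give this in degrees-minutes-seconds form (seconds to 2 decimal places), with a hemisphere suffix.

Latitude: 47.99000′ → 47′ and 0.99000 × 60 = 59.4000″
Longitude: fractional minutes 0.56380 × 60 = 33.8280″

56°47′59.40″ S, 89°25′33.83″ E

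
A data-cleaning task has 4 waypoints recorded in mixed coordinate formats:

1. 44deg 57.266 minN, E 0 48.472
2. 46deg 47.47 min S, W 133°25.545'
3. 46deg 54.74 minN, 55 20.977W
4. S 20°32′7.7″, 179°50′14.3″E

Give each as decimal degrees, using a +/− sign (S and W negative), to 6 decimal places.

1. 44.954433, 0.807867
2. -46.791167, -133.425750
3. 46.912333, -55.349617
4. -20.535472, 179.837306

Point 1:
  φ: 57.266′ = 0.954433°; total 44.9544333
  N → positive
  λ: 48.472′ = 0.807867°; total 0.8078667
  E → positive
Point 2:
  Lat: 47.47′ = 0.791167°; total 46.7911667
  S → negative
  λ: 133 + 25.545/60 = 133.4257500
  W → negative
Point 3:
  Lat: 54.74′ = 0.912333°; total 46.9123333
  N ⇒ keep positive
  Longitude: 20.977′ = 0.349617°; total 55.3496167
  hemisphere W, so the sign is −
Point 4:
  Latitude: 20° + 32/60 + 7.7/3600 = 20 + 0.533333 + 0.002139 = 20.5354722
  hemisphere S, so the sign is −
  Lon: 179° + 50/60 + 14.3/3600 = 179 + 0.833333 + 0.003972 = 179.8373056
  E ⇒ keep positive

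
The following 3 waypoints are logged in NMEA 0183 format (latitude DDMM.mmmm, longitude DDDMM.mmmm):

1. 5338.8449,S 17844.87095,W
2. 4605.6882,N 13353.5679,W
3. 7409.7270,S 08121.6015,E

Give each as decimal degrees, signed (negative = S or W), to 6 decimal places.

Point 1:
  φ: degrees = first 2 digits = 53, minutes = 38.8449; 53 + 38.8449/60 = 53.6474150
  hemisphere S, so the sign is −
  Lon: degrees = first 3 digits = 178, minutes = 44.87095; 178 + 44.87095/60 = 178.7478492
  W ⇒ negate
Point 2:
  Latitude: degrees = first 2 digits = 46, minutes = 5.6882; 46 + 5.6882/60 = 46.0948033
  N ⇒ keep positive
  λ: degrees = first 3 digits = 133, minutes = 53.5679; 133 + 53.5679/60 = 133.8927983
  hemisphere W, so the sign is −
Point 3:
  Lat: split at 2 digits → 74° and 9.727′; 74 + 9.727/60 = 74.1621167
  hemisphere S, so the sign is −
  Longitude: split at 3 digits → 081° and 21.6015′; 81 + 21.6015/60 = 81.3600250
  E → positive

1. -53.647415, -178.747849
2. 46.094803, -133.892798
3. -74.162117, 81.360025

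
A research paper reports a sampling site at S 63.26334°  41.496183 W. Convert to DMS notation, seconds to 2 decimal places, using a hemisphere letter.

Lat: 0.263340 × 60 = 15.80040′ → 15′, remainder × 60 = 48.0240″
λ: 0.496183 × 60 = 29.77098′ → 29′, remainder × 60 = 46.2588″

63°15′48.02″ S, 41°29′46.26″ W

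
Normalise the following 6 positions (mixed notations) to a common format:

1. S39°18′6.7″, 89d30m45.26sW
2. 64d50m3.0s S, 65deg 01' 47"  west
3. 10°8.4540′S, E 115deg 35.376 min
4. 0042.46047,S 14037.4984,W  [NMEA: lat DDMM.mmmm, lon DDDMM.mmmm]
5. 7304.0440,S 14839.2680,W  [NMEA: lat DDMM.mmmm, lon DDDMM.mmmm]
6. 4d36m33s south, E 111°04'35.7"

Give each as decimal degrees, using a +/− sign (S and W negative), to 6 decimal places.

1. -39.301861, -89.512572
2. -64.834167, -65.029722
3. -10.140900, 115.589600
4. -0.707675, -140.624973
5. -73.067400, -148.654467
6. -4.609167, 111.076583

Point 1:
  Lat: 39° + 18/60 + 6.7/3600 = 39 + 0.300000 + 0.001861 = 39.3018611
  S → negative
  Longitude: 89 + 30/60 + 45.26/3600 = 89.5125722
  W → negative
Point 2:
  Lat: 64 + 50/60 + 3/3600 = 64.8341667
  S → negative
  Longitude: 65 + 1/60 + 47/3600 = 65.0297222
  W → negative
Point 3:
  Lat: 8.454′ = 0.140900°; total 10.1409000
  S ⇒ negate
  λ: 35.376′ = 0.589600°; total 115.5896000
  E → positive
Point 4:
  Latitude: split at 2 digits → 00° and 42.46047′; 0 + 42.46047/60 = 0.7076745
  S → negative
  λ: split at 3 digits → 140° and 37.4984′; 140 + 37.4984/60 = 140.6249733
  hemisphere W, so the sign is −
Point 5:
  φ: split at 2 digits → 73° and 4.044′; 73 + 4.044/60 = 73.0674000
  S → negative
  Longitude: split at 3 digits → 148° and 39.268′; 148 + 39.268/60 = 148.6544667
  W → negative
Point 6:
  Latitude: 4 + 36/60 + 33/3600 = 4.6091667
  S ⇒ negate
  Longitude: 4′ + 35.7″ = 4.59500′; 111 + 4.59500/60 = 111.0765833
  E → positive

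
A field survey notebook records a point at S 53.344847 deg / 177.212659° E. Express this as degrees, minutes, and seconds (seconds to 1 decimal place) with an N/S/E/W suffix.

53°20′41.4″ S, 177°12′45.6″ E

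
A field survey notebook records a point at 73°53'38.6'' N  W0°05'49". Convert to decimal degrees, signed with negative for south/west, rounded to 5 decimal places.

φ: 53′ + 38.6″ = 53.64333′; 73 + 53.64333/60 = 73.894056
N ⇒ keep positive
Longitude: 5′ + 49″ = 5.81667′; 0 + 5.81667/60 = 0.096944
hemisphere W, so the sign is −

73.89406, -0.09694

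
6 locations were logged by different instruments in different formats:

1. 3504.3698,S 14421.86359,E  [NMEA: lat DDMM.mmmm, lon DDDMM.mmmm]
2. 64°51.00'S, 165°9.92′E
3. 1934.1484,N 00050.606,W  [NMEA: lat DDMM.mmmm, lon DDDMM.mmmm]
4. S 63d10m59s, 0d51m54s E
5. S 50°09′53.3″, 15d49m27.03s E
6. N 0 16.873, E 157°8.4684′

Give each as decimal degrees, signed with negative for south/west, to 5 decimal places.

Point 1:
  Lat: degrees = first 2 digits = 35, minutes = 4.3698; 35 + 4.3698/60 = 35.072830
  hemisphere S, so the sign is −
  Longitude: degrees = first 3 digits = 144, minutes = 21.86359; 144 + 21.86359/60 = 144.364393
  E → positive
Point 2:
  Latitude: 64 + 51/60 = 64.850000
  S ⇒ negate
  λ: 9.92′ = 0.165333°; total 165.165333
  E → positive
Point 3:
  Lat: degrees = first 2 digits = 19, minutes = 34.1484; 19 + 34.1484/60 = 19.569140
  N ⇒ keep positive
  Longitude: split at 3 digits → 000° and 50.606′; 0 + 50.606/60 = 0.843433
  W → negative
Point 4:
  Lat: 63 + 10/60 + 59/3600 = 63.183056
  S → negative
  λ: 0° + 51/60 + 54/3600 = 0 + 0.850000 + 0.015000 = 0.865000
  E → positive
Point 5:
  Latitude: 50° + 9/60 + 53.3/3600 = 50 + 0.150000 + 0.014806 = 50.164806
  hemisphere S, so the sign is −
  Longitude: 15° + 49/60 + 27.03/3600 = 15 + 0.816667 + 0.007508 = 15.824175
  E → positive
Point 6:
  Latitude: 16.873′ = 0.281217°; total 0.281217
  N ⇒ keep positive
  λ: 157 + 8.4684/60 = 157.141140
  E → positive

1. -35.07283, 144.36439
2. -64.85000, 165.16533
3. 19.56914, -0.84343
4. -63.18306, 0.86500
5. -50.16481, 15.82418
6. 0.28122, 157.14114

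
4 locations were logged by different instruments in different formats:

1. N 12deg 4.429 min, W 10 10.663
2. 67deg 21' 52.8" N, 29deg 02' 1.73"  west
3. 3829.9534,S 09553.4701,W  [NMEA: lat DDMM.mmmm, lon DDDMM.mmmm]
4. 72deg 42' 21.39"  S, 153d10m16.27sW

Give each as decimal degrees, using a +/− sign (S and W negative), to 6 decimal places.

1. 12.073817, -10.177717
2. 67.364667, -29.033814
3. -38.499223, -95.891168
4. -72.705942, -153.171186

Point 1:
  φ: 4.429′ = 0.073817°; total 12.0738167
  N ⇒ keep positive
  λ: 10.663′ = 0.177717°; total 10.1777167
  hemisphere W, so the sign is −
Point 2:
  Latitude: 67 + 21/60 + 52.8/3600 = 67.3646667
  N → positive
  Lon: 2′ + 1.73″ = 2.02883′; 29 + 2.02883/60 = 29.0338139
  W → negative
Point 3:
  φ: degrees = first 2 digits = 38, minutes = 29.9534; 38 + 29.9534/60 = 38.4992233
  S → negative
  λ: split at 3 digits → 095° and 53.4701′; 95 + 53.4701/60 = 95.8911683
  W → negative
Point 4:
  φ: 72° + 42/60 + 21.39/3600 = 72 + 0.700000 + 0.005942 = 72.7059417
  S ⇒ negate
  λ: 153° + 10/60 + 16.27/3600 = 153 + 0.166667 + 0.004519 = 153.1711861
  W → negative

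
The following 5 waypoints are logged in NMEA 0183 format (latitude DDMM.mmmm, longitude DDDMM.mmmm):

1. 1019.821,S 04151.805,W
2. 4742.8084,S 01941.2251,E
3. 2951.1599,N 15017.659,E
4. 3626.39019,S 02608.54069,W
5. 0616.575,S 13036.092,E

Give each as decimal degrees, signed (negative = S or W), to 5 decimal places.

1. -10.33035, -41.86342
2. -47.71347, 19.68709
3. 29.85267, 150.29432
4. -36.43984, -26.14234
5. -6.27625, 130.60153

Point 1:
  Lat: split at 2 digits → 10° and 19.821′; 10 + 19.821/60 = 10.330350
  S → negative
  Longitude: split at 3 digits → 041° and 51.805′; 41 + 51.805/60 = 41.863417
  W → negative
Point 2:
  Lat: split at 2 digits → 47° and 42.8084′; 47 + 42.8084/60 = 47.713473
  hemisphere S, so the sign is −
  Lon: split at 3 digits → 019° and 41.2251′; 19 + 41.2251/60 = 19.687085
  E ⇒ keep positive
Point 3:
  φ: split at 2 digits → 29° and 51.1599′; 29 + 51.1599/60 = 29.852665
  N → positive
  Longitude: degrees = first 3 digits = 150, minutes = 17.659; 150 + 17.659/60 = 150.294317
  E ⇒ keep positive
Point 4:
  Latitude: degrees = first 2 digits = 36, minutes = 26.39019; 36 + 26.39019/60 = 36.439837
  S ⇒ negate
  λ: split at 3 digits → 026° and 8.54069′; 26 + 8.54069/60 = 26.142345
  hemisphere W, so the sign is −
Point 5:
  Latitude: split at 2 digits → 06° and 16.575′; 6 + 16.575/60 = 6.276250
  S ⇒ negate
  λ: split at 3 digits → 130° and 36.092′; 130 + 36.092/60 = 130.601533
  E ⇒ keep positive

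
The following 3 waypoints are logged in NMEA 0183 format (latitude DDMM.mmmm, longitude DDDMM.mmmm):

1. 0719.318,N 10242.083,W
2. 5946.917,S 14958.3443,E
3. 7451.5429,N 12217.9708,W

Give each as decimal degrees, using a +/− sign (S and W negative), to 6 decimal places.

1. 7.321967, -102.701383
2. -59.781950, 149.972405
3. 74.859048, -122.299513

Point 1:
  Lat: split at 2 digits → 07° and 19.318′; 7 + 19.318/60 = 7.3219667
  N → positive
  λ: split at 3 digits → 102° and 42.083′; 102 + 42.083/60 = 102.7013833
  W → negative
Point 2:
  Latitude: split at 2 digits → 59° and 46.917′; 59 + 46.917/60 = 59.7819500
  S ⇒ negate
  Longitude: split at 3 digits → 149° and 58.3443′; 149 + 58.3443/60 = 149.9724050
  E ⇒ keep positive
Point 3:
  Lat: degrees = first 2 digits = 74, minutes = 51.5429; 74 + 51.5429/60 = 74.8590483
  N → positive
  Lon: degrees = first 3 digits = 122, minutes = 17.9708; 122 + 17.9708/60 = 122.2995133
  hemisphere W, so the sign is −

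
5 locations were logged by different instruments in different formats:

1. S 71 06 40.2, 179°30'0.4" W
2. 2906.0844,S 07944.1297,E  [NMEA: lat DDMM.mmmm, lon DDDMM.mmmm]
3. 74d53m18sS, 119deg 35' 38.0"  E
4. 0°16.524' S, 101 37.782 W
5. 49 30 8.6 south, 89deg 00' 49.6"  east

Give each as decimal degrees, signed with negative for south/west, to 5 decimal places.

Point 1:
  Lat: 6′ + 40.2″ = 6.67000′; 71 + 6.67000/60 = 71.111167
  S ⇒ negate
  λ: 179° + 30/60 + 0.4/3600 = 179 + 0.500000 + 0.000111 = 179.500111
  W → negative
Point 2:
  φ: degrees = first 2 digits = 29, minutes = 6.0844; 29 + 6.0844/60 = 29.101407
  S ⇒ negate
  Longitude: degrees = first 3 digits = 79, minutes = 44.1297; 79 + 44.1297/60 = 79.735495
  E → positive
Point 3:
  φ: 74 + 53/60 + 18/3600 = 74.888333
  S ⇒ negate
  Lon: 119 + 35/60 + 38/3600 = 119.593889
  E → positive
Point 4:
  Lat: 16.524′ = 0.275400°; total 0.275400
  S → negative
  Longitude: 101 + 37.782/60 = 101.629700
  W → negative
Point 5:
  Lat: 30′ + 8.6″ = 30.14333′; 49 + 30.14333/60 = 49.502389
  S ⇒ negate
  λ: 0′ + 49.6″ = 0.82667′; 89 + 0.82667/60 = 89.013778
  E ⇒ keep positive

1. -71.11117, -179.50011
2. -29.10141, 79.73550
3. -74.88833, 119.59389
4. -0.27540, -101.62970
5. -49.50239, 89.01378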